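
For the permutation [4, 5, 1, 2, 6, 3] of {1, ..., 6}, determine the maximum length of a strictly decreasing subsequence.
2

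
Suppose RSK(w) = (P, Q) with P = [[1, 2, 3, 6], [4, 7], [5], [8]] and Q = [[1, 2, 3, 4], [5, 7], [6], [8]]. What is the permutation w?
1 2 5 8 7 4 6 3

Reverse the RSK construction: for i from n down to 1, find the cell of Q containing i, remove the entry at that cell from P, and reverse-bump it up through P; the value ejected from row 1 is w(i).

Step i=8: Q has 8 at row 4, column 1; remove 8 from row 4 of P and reverse-bump: 8 enters row 3 and ejects 5; 5 enters row 2 and ejects 4; 4 enters row 1 and ejects 3. So w(8) = 3. P is now [[1, 2, 4, 6], [5, 7], [8]].
Step i=7: Q has 7 at row 2, column 2; remove 7 from row 2 of P and reverse-bump: 7 enters row 1 and ejects 6. So w(7) = 6. P is now [[1, 2, 4, 7], [5], [8]].
Step i=6: Q has 6 at row 3, column 1; remove 8 from row 3 of P and reverse-bump: 8 enters row 2 and ejects 5; 5 enters row 1 and ejects 4. So w(6) = 4. P is now [[1, 2, 5, 7], [8]].
Step i=5: Q has 5 at row 2, column 1; remove 8 from row 2 of P and reverse-bump: 8 enters row 1 and ejects 7. So w(5) = 7. P is now [[1, 2, 5, 8]].
Step i=4: Q has 4 at row 1, column 4; remove that cell from P, ejecting 8. So w(4) = 8. P is now [[1, 2, 5]].
Step i=3: Q has 3 at row 1, column 3; remove that cell from P, ejecting 5. So w(3) = 5. P is now [[1, 2]].
Step i=2: Q has 2 at row 1, column 2; remove that cell from P, ejecting 2. So w(2) = 2. P is now [[1]].
Step i=1: Q has 1 at row 1, column 1; remove that cell from P, ejecting 1. So w(1) = 1. P is now [].

So w = 1 2 5 8 7 4 6 3.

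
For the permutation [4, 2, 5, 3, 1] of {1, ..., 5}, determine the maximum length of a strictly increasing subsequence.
2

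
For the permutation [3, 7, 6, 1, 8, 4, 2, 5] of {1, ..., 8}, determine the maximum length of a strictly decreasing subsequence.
4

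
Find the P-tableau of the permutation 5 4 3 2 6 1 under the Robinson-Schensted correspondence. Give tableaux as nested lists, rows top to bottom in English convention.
After inserting 5: P = [[5]].
After inserting 4: P = [[4], [5]].
After inserting 3: P = [[3], [4], [5]].
After inserting 2: P = [[2], [3], [4], [5]].
After inserting 6: P = [[2, 6], [3], [4], [5]].
After inserting 1: P = [[1, 6], [2], [3], [4], [5]].

So P = [[1, 6], [2], [3], [4], [5]].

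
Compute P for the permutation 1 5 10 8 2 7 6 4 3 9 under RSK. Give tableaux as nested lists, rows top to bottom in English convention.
P = [[1, 2, 3, 9], [4, 6], [5], [7], [8], [10]]

After inserting 1: P = [[1]].
After inserting 5: P = [[1, 5]].
After inserting 10: P = [[1, 5, 10]].
After inserting 8: P = [[1, 5, 8], [10]].
After inserting 2: P = [[1, 2, 8], [5], [10]].
After inserting 7: P = [[1, 2, 7], [5, 8], [10]].
After inserting 6: P = [[1, 2, 6], [5, 7], [8], [10]].
After inserting 4: P = [[1, 2, 4], [5, 6], [7], [8], [10]].
After inserting 3: P = [[1, 2, 3], [4, 6], [5], [7], [8], [10]].
After inserting 9: P = [[1, 2, 3, 9], [4, 6], [5], [7], [8], [10]].

So P = [[1, 2, 3, 9], [4, 6], [5], [7], [8], [10]].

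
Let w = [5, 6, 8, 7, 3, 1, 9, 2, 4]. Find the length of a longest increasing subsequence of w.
4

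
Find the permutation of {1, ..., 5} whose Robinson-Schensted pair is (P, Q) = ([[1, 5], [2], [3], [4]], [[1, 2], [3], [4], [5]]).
4 5 3 2 1

Reverse the RSK construction: for i from n down to 1, find the cell of Q containing i, remove the entry at that cell from P, and reverse-bump it up through P; the value ejected from row 1 is w(i).

Step i=5: Q has 5 at row 4, column 1; remove 4 from row 4 of P and reverse-bump: 4 enters row 3 and ejects 3; 3 enters row 2 and ejects 2; 2 enters row 1 and ejects 1. So w(5) = 1. P is now [[2, 5], [3], [4]].
Step i=4: Q has 4 at row 3, column 1; remove 4 from row 3 of P and reverse-bump: 4 enters row 2 and ejects 3; 3 enters row 1 and ejects 2. So w(4) = 2. P is now [[3, 5], [4]].
Step i=3: Q has 3 at row 2, column 1; remove 4 from row 2 of P and reverse-bump: 4 enters row 1 and ejects 3. So w(3) = 3. P is now [[4, 5]].
Step i=2: Q has 2 at row 1, column 2; remove that cell from P, ejecting 5. So w(2) = 5. P is now [[4]].
Step i=1: Q has 1 at row 1, column 1; remove that cell from P, ejecting 4. So w(1) = 4. P is now [].

So w = 4 5 3 2 1.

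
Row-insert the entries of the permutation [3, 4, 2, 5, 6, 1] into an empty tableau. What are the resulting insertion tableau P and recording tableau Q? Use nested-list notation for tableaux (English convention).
P = [[1, 4, 5, 6], [2], [3]], Q = [[1, 2, 4, 5], [3], [6]]

Insert each entry of the permutation into P by Schensted row insertion, recording in Q the position of each new cell.

Insert 3: appended to row 1. P = [[3]].
Insert 4: appended to row 1. P = [[3, 4]].
Insert 2: 2 bumps 3 from row 1; 3 starts row 2. P = [[2, 4], [3]].
Insert 5: appended to row 1. P = [[2, 4, 5], [3]].
Insert 6: appended to row 1. P = [[2, 4, 5, 6], [3]].
Insert 1: 1 bumps 2 from row 1; 2 bumps 3 from row 2; 3 starts row 3. P = [[1, 4, 5, 6], [2], [3]].

So P = [[1, 4, 5, 6], [2], [3]], Q = [[1, 2, 4, 5], [3], [6]].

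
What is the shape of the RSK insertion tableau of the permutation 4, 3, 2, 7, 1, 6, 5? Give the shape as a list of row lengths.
Row-insert each entry into an empty tableau.

After inserting 4: P = [[4]].
After inserting 3: P = [[3], [4]].
After inserting 2: P = [[2], [3], [4]].
After inserting 7: P = [[2, 7], [3], [4]].
After inserting 1: P = [[1, 7], [2], [3], [4]].
After inserting 6: P = [[1, 6], [2, 7], [3], [4]].
After inserting 5: P = [[1, 5], [2, 6], [3, 7], [4]].

The final insertion tableau P = [[1, 5], [2, 6], [3, 7], [4]] has shape [2, 2, 2, 1].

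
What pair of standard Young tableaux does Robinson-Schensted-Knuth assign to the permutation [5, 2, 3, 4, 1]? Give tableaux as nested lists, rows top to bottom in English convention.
Insert each entry of the permutation into P by Schensted row insertion, recording in Q the position of each new cell.

Insert 5: appended to row 1. P = [[5]].
Insert 2: 2 bumps 5 from row 1; 5 starts row 2. P = [[2], [5]].
Insert 3: appended to row 1. P = [[2, 3], [5]].
Insert 4: appended to row 1. P = [[2, 3, 4], [5]].
Insert 1: 1 bumps 2 from row 1; 2 bumps 5 from row 2; 5 starts row 3. P = [[1, 3, 4], [2], [5]].

So P = [[1, 3, 4], [2], [5]], Q = [[1, 3, 4], [2], [5]].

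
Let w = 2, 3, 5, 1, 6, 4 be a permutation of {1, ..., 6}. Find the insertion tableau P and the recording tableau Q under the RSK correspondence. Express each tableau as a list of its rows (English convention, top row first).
Insert each entry of the permutation into P by Schensted row insertion, recording in Q the position of each new cell.

Insert 2: appended to row 1. P = [[2]].
Insert 3: appended to row 1. P = [[2, 3]].
Insert 5: appended to row 1. P = [[2, 3, 5]].
Insert 1: 1 bumps 2 from row 1; 2 starts row 2. P = [[1, 3, 5], [2]].
Insert 6: appended to row 1. P = [[1, 3, 5, 6], [2]].
Insert 4: 4 bumps 5 from row 1; 5 appends to row 2. P = [[1, 3, 4, 6], [2, 5]].

So P = [[1, 3, 4, 6], [2, 5]], Q = [[1, 2, 3, 5], [4, 6]].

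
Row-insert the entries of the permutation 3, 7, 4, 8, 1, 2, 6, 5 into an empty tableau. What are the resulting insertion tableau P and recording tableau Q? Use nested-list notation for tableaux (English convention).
P = [[1, 2, 5], [3, 4, 6], [7, 8]], Q = [[1, 2, 4], [3, 6, 7], [5, 8]]

Insert each entry of the permutation into P by Schensted row insertion, recording in Q the position of each new cell.

Insert 3: appended to row 1. P = [[3]], Q = [[1]].
Insert 7: appended to row 1. P = [[3, 7]], Q = [[1, 2]].
Insert 4: 4 bumps 7 from row 1; 7 starts row 2. P = [[3, 4], [7]], Q = [[1, 2], [3]].
Insert 8: appended to row 1. P = [[3, 4, 8], [7]], Q = [[1, 2, 4], [3]].
Insert 1: 1 bumps 3 from row 1; 3 bumps 7 from row 2; 7 starts row 3. P = [[1, 4, 8], [3], [7]], Q = [[1, 2, 4], [3], [5]].
Insert 2: 2 bumps 4 from row 1; 4 appends to row 2. P = [[1, 2, 8], [3, 4], [7]], Q = [[1, 2, 4], [3, 6], [5]].
Insert 6: 6 bumps 8 from row 1; 8 appends to row 2. P = [[1, 2, 6], [3, 4, 8], [7]], Q = [[1, 2, 4], [3, 6, 7], [5]].
Insert 5: 5 bumps 6 from row 1; 6 bumps 8 from row 2; 8 appends to row 3. P = [[1, 2, 5], [3, 4, 6], [7, 8]], Q = [[1, 2, 4], [3, 6, 7], [5, 8]].

So P = [[1, 2, 5], [3, 4, 6], [7, 8]], Q = [[1, 2, 4], [3, 6, 7], [5, 8]].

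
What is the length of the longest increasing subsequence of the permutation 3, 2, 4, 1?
2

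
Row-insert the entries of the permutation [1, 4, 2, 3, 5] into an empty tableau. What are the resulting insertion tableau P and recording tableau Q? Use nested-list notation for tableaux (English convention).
P = [[1, 2, 3, 5], [4]], Q = [[1, 2, 4, 5], [3]]

Insert each entry of the permutation into P by Schensted row insertion, recording in Q the position of each new cell.

Insert 1: appended to row 1. P = [[1]], Q = [[1]].
Insert 4: appended to row 1. P = [[1, 4]], Q = [[1, 2]].
Insert 2: 2 bumps 4 from row 1; 4 starts row 2. P = [[1, 2], [4]], Q = [[1, 2], [3]].
Insert 3: appended to row 1. P = [[1, 2, 3], [4]], Q = [[1, 2, 4], [3]].
Insert 5: appended to row 1. P = [[1, 2, 3, 5], [4]], Q = [[1, 2, 4, 5], [3]].

So P = [[1, 2, 3, 5], [4]], Q = [[1, 2, 4, 5], [3]].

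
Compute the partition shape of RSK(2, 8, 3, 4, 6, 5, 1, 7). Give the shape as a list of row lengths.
Row-insert each entry into an empty tableau.

After inserting 2: P = [[2]].
After inserting 8: P = [[2, 8]].
After inserting 3: P = [[2, 3], [8]].
After inserting 4: P = [[2, 3, 4], [8]].
After inserting 6: P = [[2, 3, 4, 6], [8]].
After inserting 5: P = [[2, 3, 4, 5], [6], [8]].
After inserting 1: P = [[1, 3, 4, 5], [2], [6], [8]].
After inserting 7: P = [[1, 3, 4, 5, 7], [2], [6], [8]].

The final insertion tableau P = [[1, 3, 4, 5, 7], [2], [6], [8]] has shape [5, 1, 1, 1].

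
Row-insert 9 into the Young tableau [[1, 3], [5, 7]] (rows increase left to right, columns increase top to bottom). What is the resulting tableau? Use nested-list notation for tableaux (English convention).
9 is larger than every entry of row 1, so it is appended to row 1. The new tableau is [[1, 3, 9], [5, 7]].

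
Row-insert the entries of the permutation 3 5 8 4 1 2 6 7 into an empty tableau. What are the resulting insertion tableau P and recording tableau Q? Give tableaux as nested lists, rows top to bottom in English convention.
P = [[1, 2, 6, 7], [3, 4, 8], [5]], Q = [[1, 2, 3, 8], [4, 6, 7], [5]]

Insert each entry of the permutation into P by Schensted row insertion, recording in Q the position of each new cell.

Insert 3: appended to row 1. P = [[3]].
Insert 5: appended to row 1. P = [[3, 5]].
Insert 8: appended to row 1. P = [[3, 5, 8]].
Insert 4: 4 bumps 5 from row 1; 5 starts row 2. P = [[3, 4, 8], [5]].
Insert 1: 1 bumps 3 from row 1; 3 bumps 5 from row 2; 5 starts row 3. P = [[1, 4, 8], [3], [5]].
Insert 2: 2 bumps 4 from row 1; 4 appends to row 2. P = [[1, 2, 8], [3, 4], [5]].
Insert 6: 6 bumps 8 from row 1; 8 appends to row 2. P = [[1, 2, 6], [3, 4, 8], [5]].
Insert 7: appended to row 1. P = [[1, 2, 6, 7], [3, 4, 8], [5]].

So P = [[1, 2, 6, 7], [3, 4, 8], [5]], Q = [[1, 2, 3, 8], [4, 6, 7], [5]].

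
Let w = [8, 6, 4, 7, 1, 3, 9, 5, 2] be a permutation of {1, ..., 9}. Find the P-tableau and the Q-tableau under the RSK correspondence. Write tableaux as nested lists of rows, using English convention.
Insert each entry of the permutation into P by Schensted row insertion, recording in Q the position of each new cell.

After inserting 8: P = [[8]].
After inserting 6: P = [[6], [8]].
After inserting 4: P = [[4], [6], [8]].
After inserting 7: P = [[4, 7], [6], [8]].
After inserting 1: P = [[1, 7], [4], [6], [8]].
After inserting 3: P = [[1, 3], [4, 7], [6], [8]].
After inserting 9: P = [[1, 3, 9], [4, 7], [6], [8]].
After inserting 5: P = [[1, 3, 5], [4, 7, 9], [6], [8]].
After inserting 2: P = [[1, 2, 5], [3, 7, 9], [4], [6], [8]].

So P = [[1, 2, 5], [3, 7, 9], [4], [6], [8]], Q = [[1, 4, 7], [2, 6, 8], [3], [5], [9]].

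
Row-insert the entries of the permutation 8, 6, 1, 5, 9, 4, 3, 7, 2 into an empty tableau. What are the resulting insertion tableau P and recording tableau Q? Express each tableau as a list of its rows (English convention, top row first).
P = [[1, 2, 7], [3, 9], [4], [5], [6], [8]], Q = [[1, 4, 5], [2, 8], [3], [6], [7], [9]]

Insert each entry of the permutation into P by Schensted row insertion, recording in Q the position of each new cell.

Insert 8: appended to row 1. P = [[8]].
Insert 6: 6 bumps 8 from row 1; 8 starts row 2. P = [[6], [8]].
Insert 1: 1 bumps 6 from row 1; 6 bumps 8 from row 2; 8 starts row 3. P = [[1], [6], [8]].
Insert 5: appended to row 1. P = [[1, 5], [6], [8]].
Insert 9: appended to row 1. P = [[1, 5, 9], [6], [8]].
Insert 4: 4 bumps 5 from row 1; 5 bumps 6 from row 2; 6 bumps 8 from row 3; 8 starts row 4. P = [[1, 4, 9], [5], [6], [8]].
Insert 3: 3 bumps 4 from row 1; 4 bumps 5 from row 2; 5 bumps 6 from row 3; 6 bumps 8 from row 4; 8 starts row 5. P = [[1, 3, 9], [4], [5], [6], [8]].
Insert 7: 7 bumps 9 from row 1; 9 appends to row 2. P = [[1, 3, 7], [4, 9], [5], [6], [8]].
Insert 2: 2 bumps 3 from row 1; 3 bumps 4 from row 2; 4 bumps 5 from row 3; 5 bumps 6 from row 4; 6 bumps 8 from row 5; 8 starts row 6. P = [[1, 2, 7], [3, 9], [4], [5], [6], [8]].

So P = [[1, 2, 7], [3, 9], [4], [5], [6], [8]], Q = [[1, 4, 5], [2, 8], [3], [6], [7], [9]].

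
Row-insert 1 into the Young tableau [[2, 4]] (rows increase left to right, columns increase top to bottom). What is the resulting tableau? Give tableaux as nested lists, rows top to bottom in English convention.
In row 1, 1 replaces 2 (the leftmost entry greater than 1); 2 is bumped to row 2. 2 starts a new row 2. The new tableau is [[1, 4], [2]].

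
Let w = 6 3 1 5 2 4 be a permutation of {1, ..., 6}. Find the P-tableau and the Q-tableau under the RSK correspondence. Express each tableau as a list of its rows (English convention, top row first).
P = [[1, 2, 4], [3, 5], [6]], Q = [[1, 4, 6], [2, 5], [3]]

Insert each entry of the permutation into P by Schensted row insertion, recording in Q the position of each new cell.

Insert 6: appended to row 1. P = [[6]], Q = [[1]].
Insert 3: 3 bumps 6 from row 1; 6 starts row 2. P = [[3], [6]], Q = [[1], [2]].
Insert 1: 1 bumps 3 from row 1; 3 bumps 6 from row 2; 6 starts row 3. P = [[1], [3], [6]], Q = [[1], [2], [3]].
Insert 5: appended to row 1. P = [[1, 5], [3], [6]], Q = [[1, 4], [2], [3]].
Insert 2: 2 bumps 5 from row 1; 5 appends to row 2. P = [[1, 2], [3, 5], [6]], Q = [[1, 4], [2, 5], [3]].
Insert 4: appended to row 1. P = [[1, 2, 4], [3, 5], [6]], Q = [[1, 4, 6], [2, 5], [3]].

So P = [[1, 2, 4], [3, 5], [6]], Q = [[1, 4, 6], [2, 5], [3]].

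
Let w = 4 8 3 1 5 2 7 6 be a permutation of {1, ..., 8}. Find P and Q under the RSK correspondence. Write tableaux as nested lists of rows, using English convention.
P = [[1, 2, 6], [3, 5, 7], [4, 8]], Q = [[1, 2, 7], [3, 5, 8], [4, 6]]

Insert each entry of the permutation into P by Schensted row insertion, recording in Q the position of each new cell.

Insert 4: appended to row 1. P = [[4]], Q = [[1]].
Insert 8: appended to row 1. P = [[4, 8]], Q = [[1, 2]].
Insert 3: 3 bumps 4 from row 1; 4 starts row 2. P = [[3, 8], [4]], Q = [[1, 2], [3]].
Insert 1: 1 bumps 3 from row 1; 3 bumps 4 from row 2; 4 starts row 3. P = [[1, 8], [3], [4]], Q = [[1, 2], [3], [4]].
Insert 5: 5 bumps 8 from row 1; 8 appends to row 2. P = [[1, 5], [3, 8], [4]], Q = [[1, 2], [3, 5], [4]].
Insert 2: 2 bumps 5 from row 1; 5 bumps 8 from row 2; 8 appends to row 3. P = [[1, 2], [3, 5], [4, 8]], Q = [[1, 2], [3, 5], [4, 6]].
Insert 7: appended to row 1. P = [[1, 2, 7], [3, 5], [4, 8]], Q = [[1, 2, 7], [3, 5], [4, 6]].
Insert 6: 6 bumps 7 from row 1; 7 appends to row 2. P = [[1, 2, 6], [3, 5, 7], [4, 8]], Q = [[1, 2, 7], [3, 5, 8], [4, 6]].

So P = [[1, 2, 6], [3, 5, 7], [4, 8]], Q = [[1, 2, 7], [3, 5, 8], [4, 6]].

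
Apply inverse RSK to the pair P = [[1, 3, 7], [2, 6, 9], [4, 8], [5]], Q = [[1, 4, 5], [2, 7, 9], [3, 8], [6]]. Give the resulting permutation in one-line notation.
Reverse RSK: for i = n, n-1, ..., 1, locate i in Q, remove the corresponding corner cell from P, and reverse-bump its entry up through P; the value ejected from row 1 is w(i).

So w = 5 4 2 8 9 1 6 3 7.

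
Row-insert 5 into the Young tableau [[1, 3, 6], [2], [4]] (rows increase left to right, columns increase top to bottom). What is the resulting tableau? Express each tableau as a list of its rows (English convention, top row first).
[[1, 3, 5], [2, 6], [4]]

In row 1, 5 replaces 6 (the leftmost entry greater than 5); 6 is bumped to row 2. 6 is appended to row 2. The new tableau is [[1, 3, 5], [2, 6], [4]].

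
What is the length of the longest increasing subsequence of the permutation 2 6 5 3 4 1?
3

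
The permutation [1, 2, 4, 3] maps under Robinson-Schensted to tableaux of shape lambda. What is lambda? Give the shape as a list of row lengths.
[3, 1]

Row-insert each entry into an empty tableau.

After inserting 1: P = [[1]].
After inserting 2: P = [[1, 2]].
After inserting 4: P = [[1, 2, 4]].
After inserting 3: P = [[1, 2, 3], [4]].

The final insertion tableau P = [[1, 2, 3], [4]] has shape [3, 1].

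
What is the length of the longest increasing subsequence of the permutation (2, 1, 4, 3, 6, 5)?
3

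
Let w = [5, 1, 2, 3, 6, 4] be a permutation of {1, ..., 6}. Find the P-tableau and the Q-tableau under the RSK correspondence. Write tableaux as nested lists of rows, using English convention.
P = [[1, 2, 3, 4], [5, 6]], Q = [[1, 3, 4, 5], [2, 6]]

Insert each entry of the permutation into P by Schensted row insertion, recording in Q the position of each new cell.

Insert 5: appended to row 1. P = [[5]].
Insert 1: 1 bumps 5 from row 1; 5 starts row 2. P = [[1], [5]].
Insert 2: appended to row 1. P = [[1, 2], [5]].
Insert 3: appended to row 1. P = [[1, 2, 3], [5]].
Insert 6: appended to row 1. P = [[1, 2, 3, 6], [5]].
Insert 4: 4 bumps 6 from row 1; 6 appends to row 2. P = [[1, 2, 3, 4], [5, 6]].

So P = [[1, 2, 3, 4], [5, 6]], Q = [[1, 3, 4, 5], [2, 6]].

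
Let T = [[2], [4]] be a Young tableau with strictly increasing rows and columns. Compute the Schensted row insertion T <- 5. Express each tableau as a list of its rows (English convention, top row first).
5 is larger than every entry of row 1, so it is appended to row 1. The new tableau is [[2, 5], [4]].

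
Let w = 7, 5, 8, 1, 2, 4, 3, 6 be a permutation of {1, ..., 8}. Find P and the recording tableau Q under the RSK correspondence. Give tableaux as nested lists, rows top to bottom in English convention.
P = [[1, 2, 3, 6], [4, 8], [5], [7]], Q = [[1, 3, 6, 8], [2, 5], [4], [7]]

Insert each entry of the permutation into P by Schensted row insertion, recording in Q the position of each new cell.

Insert 7: appended to row 1. P = [[7]].
Insert 5: 5 bumps 7 from row 1; 7 starts row 2. P = [[5], [7]].
Insert 8: appended to row 1. P = [[5, 8], [7]].
Insert 1: 1 bumps 5 from row 1; 5 bumps 7 from row 2; 7 starts row 3. P = [[1, 8], [5], [7]].
Insert 2: 2 bumps 8 from row 1; 8 appends to row 2. P = [[1, 2], [5, 8], [7]].
Insert 4: appended to row 1. P = [[1, 2, 4], [5, 8], [7]].
Insert 3: 3 bumps 4 from row 1; 4 bumps 5 from row 2; 5 bumps 7 from row 3; 7 starts row 4. P = [[1, 2, 3], [4, 8], [5], [7]].
Insert 6: appended to row 1. P = [[1, 2, 3, 6], [4, 8], [5], [7]].

So P = [[1, 2, 3, 6], [4, 8], [5], [7]], Q = [[1, 3, 6, 8], [2, 5], [4], [7]].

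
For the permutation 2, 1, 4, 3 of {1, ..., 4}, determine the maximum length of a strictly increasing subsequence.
2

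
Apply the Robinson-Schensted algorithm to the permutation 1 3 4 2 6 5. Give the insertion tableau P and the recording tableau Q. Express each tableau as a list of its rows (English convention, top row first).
P = [[1, 2, 4, 5], [3, 6]], Q = [[1, 2, 3, 5], [4, 6]]

Insert each entry of the permutation into P by Schensted row insertion, recording in Q the position of each new cell.

Insert 1: appended to row 1. P = [[1]], Q = [[1]].
Insert 3: appended to row 1. P = [[1, 3]], Q = [[1, 2]].
Insert 4: appended to row 1. P = [[1, 3, 4]], Q = [[1, 2, 3]].
Insert 2: 2 bumps 3 from row 1; 3 starts row 2. P = [[1, 2, 4], [3]], Q = [[1, 2, 3], [4]].
Insert 6: appended to row 1. P = [[1, 2, 4, 6], [3]], Q = [[1, 2, 3, 5], [4]].
Insert 5: 5 bumps 6 from row 1; 6 appends to row 2. P = [[1, 2, 4, 5], [3, 6]], Q = [[1, 2, 3, 5], [4, 6]].

So P = [[1, 2, 4, 5], [3, 6]], Q = [[1, 2, 3, 5], [4, 6]].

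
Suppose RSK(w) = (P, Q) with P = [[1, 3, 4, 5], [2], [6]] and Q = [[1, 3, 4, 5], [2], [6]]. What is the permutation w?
6 2 3 4 5 1

Reverse the RSK construction: for i from n down to 1, find the cell of Q containing i, remove the entry at that cell from P, and reverse-bump it up through P; the value ejected from row 1 is w(i).

Step i=6: Q has 6 at row 3, column 1; remove 6 from row 3 of P and reverse-bump: 6 enters row 2 and ejects 2; 2 enters row 1 and ejects 1. So w(6) = 1. P is now [[2, 3, 4, 5], [6]].
Step i=5: Q has 5 at row 1, column 4; remove that cell from P, ejecting 5. So w(5) = 5. P is now [[2, 3, 4], [6]].
Step i=4: Q has 4 at row 1, column 3; remove that cell from P, ejecting 4. So w(4) = 4. P is now [[2, 3], [6]].
Step i=3: Q has 3 at row 1, column 2; remove that cell from P, ejecting 3. So w(3) = 3. P is now [[2], [6]].
Step i=2: Q has 2 at row 2, column 1; remove 6 from row 2 of P and reverse-bump: 6 enters row 1 and ejects 2. So w(2) = 2. P is now [[6]].
Step i=1: Q has 1 at row 1, column 1; remove that cell from P, ejecting 6. So w(1) = 6. P is now [].

So w = 6 2 3 4 5 1.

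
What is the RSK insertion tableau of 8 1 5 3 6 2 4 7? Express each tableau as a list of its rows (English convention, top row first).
P = [[1, 2, 4, 7], [3, 6], [5], [8]]

After inserting 8: P = [[8]].
After inserting 1: P = [[1], [8]].
After inserting 5: P = [[1, 5], [8]].
After inserting 3: P = [[1, 3], [5], [8]].
After inserting 6: P = [[1, 3, 6], [5], [8]].
After inserting 2: P = [[1, 2, 6], [3], [5], [8]].
After inserting 4: P = [[1, 2, 4], [3, 6], [5], [8]].
After inserting 7: P = [[1, 2, 4, 7], [3, 6], [5], [8]].

So P = [[1, 2, 4, 7], [3, 6], [5], [8]].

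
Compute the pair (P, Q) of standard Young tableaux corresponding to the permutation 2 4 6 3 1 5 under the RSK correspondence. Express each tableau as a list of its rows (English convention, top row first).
Insert each entry of the permutation into P by Schensted row insertion, recording in Q the position of each new cell.

After inserting 2: P = [[2]].
After inserting 4: P = [[2, 4]].
After inserting 6: P = [[2, 4, 6]].
After inserting 3: P = [[2, 3, 6], [4]].
After inserting 1: P = [[1, 3, 6], [2], [4]].
After inserting 5: P = [[1, 3, 5], [2, 6], [4]].

So P = [[1, 3, 5], [2, 6], [4]], Q = [[1, 2, 3], [4, 6], [5]].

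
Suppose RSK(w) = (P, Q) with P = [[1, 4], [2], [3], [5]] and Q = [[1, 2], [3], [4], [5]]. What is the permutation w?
3 5 4 2 1

Reverse the RSK construction: for i from n down to 1, find the cell of Q containing i, remove the entry at that cell from P, and reverse-bump it up through P; the value ejected from row 1 is w(i).

Step i=5: Q has 5 at row 4, column 1; remove 5 from row 4 of P and reverse-bump: 5 enters row 3 and ejects 3; 3 enters row 2 and ejects 2; 2 enters row 1 and ejects 1. So w(5) = 1. P is now [[2, 4], [3], [5]].
Step i=4: Q has 4 at row 3, column 1; remove 5 from row 3 of P and reverse-bump: 5 enters row 2 and ejects 3; 3 enters row 1 and ejects 2. So w(4) = 2. P is now [[3, 4], [5]].
Step i=3: Q has 3 at row 2, column 1; remove 5 from row 2 of P and reverse-bump: 5 enters row 1 and ejects 4. So w(3) = 4. P is now [[3, 5]].
Step i=2: Q has 2 at row 1, column 2; remove that cell from P, ejecting 5. So w(2) = 5. P is now [[3]].
Step i=1: Q has 1 at row 1, column 1; remove that cell from P, ejecting 3. So w(1) = 3. P is now [].

So w = 3 5 4 2 1.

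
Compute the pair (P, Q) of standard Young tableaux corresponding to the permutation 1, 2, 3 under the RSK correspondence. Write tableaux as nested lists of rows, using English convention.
Insert each entry of the permutation into P by Schensted row insertion, recording in Q the position of each new cell.

Insert 1: appended to row 1. P = [[1]].
Insert 2: appended to row 1. P = [[1, 2]].
Insert 3: appended to row 1. P = [[1, 2, 3]].

So P = [[1, 2, 3]], Q = [[1, 2, 3]].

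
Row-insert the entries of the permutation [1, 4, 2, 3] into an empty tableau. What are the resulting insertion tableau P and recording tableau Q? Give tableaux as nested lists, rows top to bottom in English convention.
P = [[1, 2, 3], [4]], Q = [[1, 2, 4], [3]]

Insert each entry of the permutation into P by Schensted row insertion, recording in Q the position of each new cell.

Insert 1: appended to row 1. P = [[1]].
Insert 4: appended to row 1. P = [[1, 4]].
Insert 2: 2 bumps 4 from row 1; 4 starts row 2. P = [[1, 2], [4]].
Insert 3: appended to row 1. P = [[1, 2, 3], [4]].

So P = [[1, 2, 3], [4]], Q = [[1, 2, 4], [3]].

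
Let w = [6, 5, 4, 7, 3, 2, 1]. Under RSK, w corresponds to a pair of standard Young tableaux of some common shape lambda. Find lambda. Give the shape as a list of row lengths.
Row-insert each entry into an empty tableau.

After inserting 6: P = [[6]].
After inserting 5: P = [[5], [6]].
After inserting 4: P = [[4], [5], [6]].
After inserting 7: P = [[4, 7], [5], [6]].
After inserting 3: P = [[3, 7], [4], [5], [6]].
After inserting 2: P = [[2, 7], [3], [4], [5], [6]].
After inserting 1: P = [[1, 7], [2], [3], [4], [5], [6]].

The final insertion tableau P = [[1, 7], [2], [3], [4], [5], [6]] has shape [2, 1, 1, 1, 1, 1].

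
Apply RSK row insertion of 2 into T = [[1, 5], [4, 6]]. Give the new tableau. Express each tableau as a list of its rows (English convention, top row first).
[[1, 2], [4, 5], [6]]

In row 1, 2 replaces 5 (the leftmost entry greater than 2); 5 is bumped to row 2. In row 2, 5 replaces 6 (the leftmost entry greater than 5); 6 is bumped to row 3. 6 starts a new row 3. The new tableau is [[1, 2], [4, 5], [6]].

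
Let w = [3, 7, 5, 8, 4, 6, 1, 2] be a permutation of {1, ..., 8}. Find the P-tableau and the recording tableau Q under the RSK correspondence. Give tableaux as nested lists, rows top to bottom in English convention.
Insert each entry of the permutation into P by Schensted row insertion, recording in Q the position of each new cell.

Insert 3: appended to row 1. P = [[3]].
Insert 7: appended to row 1. P = [[3, 7]].
Insert 5: 5 bumps 7 from row 1; 7 starts row 2. P = [[3, 5], [7]].
Insert 8: appended to row 1. P = [[3, 5, 8], [7]].
Insert 4: 4 bumps 5 from row 1; 5 bumps 7 from row 2; 7 starts row 3. P = [[3, 4, 8], [5], [7]].
Insert 6: 6 bumps 8 from row 1; 8 appends to row 2. P = [[3, 4, 6], [5, 8], [7]].
Insert 1: 1 bumps 3 from row 1; 3 bumps 5 from row 2; 5 bumps 7 from row 3; 7 starts row 4. P = [[1, 4, 6], [3, 8], [5], [7]].
Insert 2: 2 bumps 4 from row 1; 4 bumps 8 from row 2; 8 appends to row 3. P = [[1, 2, 6], [3, 4], [5, 8], [7]].

So P = [[1, 2, 6], [3, 4], [5, 8], [7]], Q = [[1, 2, 4], [3, 6], [5, 8], [7]].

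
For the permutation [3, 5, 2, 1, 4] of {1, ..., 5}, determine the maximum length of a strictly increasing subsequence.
2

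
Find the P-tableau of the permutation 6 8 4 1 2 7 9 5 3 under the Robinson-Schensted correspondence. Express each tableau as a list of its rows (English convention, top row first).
After inserting 6: P = [[6]].
After inserting 8: P = [[6, 8]].
After inserting 4: P = [[4, 8], [6]].
After inserting 1: P = [[1, 8], [4], [6]].
After inserting 2: P = [[1, 2], [4, 8], [6]].
After inserting 7: P = [[1, 2, 7], [4, 8], [6]].
After inserting 9: P = [[1, 2, 7, 9], [4, 8], [6]].
After inserting 5: P = [[1, 2, 5, 9], [4, 7], [6, 8]].
After inserting 3: P = [[1, 2, 3, 9], [4, 5], [6, 7], [8]].

So P = [[1, 2, 3, 9], [4, 5], [6, 7], [8]].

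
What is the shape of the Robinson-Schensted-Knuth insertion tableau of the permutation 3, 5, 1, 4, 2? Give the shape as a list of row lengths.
[2, 2, 1]

RSK row insertion gives P = [[1, 2], [3, 4], [5]], which has shape [2, 2, 1].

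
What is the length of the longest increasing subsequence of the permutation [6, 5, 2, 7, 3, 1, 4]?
3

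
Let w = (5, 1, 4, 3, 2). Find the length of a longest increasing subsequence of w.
2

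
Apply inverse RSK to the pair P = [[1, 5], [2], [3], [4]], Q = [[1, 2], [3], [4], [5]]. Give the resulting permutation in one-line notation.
Reverse RSK: for i = n, n-1, ..., 1, locate i in Q, remove the corresponding corner cell from P, and reverse-bump its entry up through P; the value ejected from row 1 is w(i).

So w = 4 5 3 2 1.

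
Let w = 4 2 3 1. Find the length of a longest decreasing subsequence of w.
3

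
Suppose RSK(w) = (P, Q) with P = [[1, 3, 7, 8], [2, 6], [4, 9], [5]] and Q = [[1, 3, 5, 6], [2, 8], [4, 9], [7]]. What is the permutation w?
Reverse RSK: for i = n, n-1, ..., 1, locate i in Q, remove the corresponding corner cell from P, and reverse-bump its entry up through P; the value ejected from row 1 is w(i).

So w = 5 4 6 2 7 9 1 8 3.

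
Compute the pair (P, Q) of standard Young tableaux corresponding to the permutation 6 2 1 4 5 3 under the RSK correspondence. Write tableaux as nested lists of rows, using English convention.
Insert each entry of the permutation into P by Schensted row insertion, recording in Q the position of each new cell.

After inserting 6: P = [[6]].
After inserting 2: P = [[2], [6]].
After inserting 1: P = [[1], [2], [6]].
After inserting 4: P = [[1, 4], [2], [6]].
After inserting 5: P = [[1, 4, 5], [2], [6]].
After inserting 3: P = [[1, 3, 5], [2, 4], [6]].

So P = [[1, 3, 5], [2, 4], [6]], Q = [[1, 4, 5], [2, 6], [3]].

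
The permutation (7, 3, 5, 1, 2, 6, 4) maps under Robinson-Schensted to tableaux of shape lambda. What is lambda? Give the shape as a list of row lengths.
Row-insert each entry into an empty tableau.

After inserting 7: P = [[7]].
After inserting 3: P = [[3], [7]].
After inserting 5: P = [[3, 5], [7]].
After inserting 1: P = [[1, 5], [3], [7]].
After inserting 2: P = [[1, 2], [3, 5], [7]].
After inserting 6: P = [[1, 2, 6], [3, 5], [7]].
After inserting 4: P = [[1, 2, 4], [3, 5, 6], [7]].

The final insertion tableau P = [[1, 2, 4], [3, 5, 6], [7]] has shape [3, 3, 1].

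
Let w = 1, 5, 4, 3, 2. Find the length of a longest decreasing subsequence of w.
4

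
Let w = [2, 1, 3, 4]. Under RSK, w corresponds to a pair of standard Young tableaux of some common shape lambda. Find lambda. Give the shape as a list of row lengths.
Row-insert each entry into an empty tableau.

After inserting 2: P = [[2]].
After inserting 1: P = [[1], [2]].
After inserting 3: P = [[1, 3], [2]].
After inserting 4: P = [[1, 3, 4], [2]].

The final insertion tableau P = [[1, 3, 4], [2]] has shape [3, 1].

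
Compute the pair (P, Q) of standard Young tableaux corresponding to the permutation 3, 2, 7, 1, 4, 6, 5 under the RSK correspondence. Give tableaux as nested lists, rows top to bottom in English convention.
P = [[1, 4, 5], [2, 6], [3, 7]], Q = [[1, 3, 6], [2, 5], [4, 7]]

Insert each entry of the permutation into P by Schensted row insertion, recording in Q the position of each new cell.

Insert 3: appended to row 1. P = [[3]].
Insert 2: 2 bumps 3 from row 1; 3 starts row 2. P = [[2], [3]].
Insert 7: appended to row 1. P = [[2, 7], [3]].
Insert 1: 1 bumps 2 from row 1; 2 bumps 3 from row 2; 3 starts row 3. P = [[1, 7], [2], [3]].
Insert 4: 4 bumps 7 from row 1; 7 appends to row 2. P = [[1, 4], [2, 7], [3]].
Insert 6: appended to row 1. P = [[1, 4, 6], [2, 7], [3]].
Insert 5: 5 bumps 6 from row 1; 6 bumps 7 from row 2; 7 appends to row 3. P = [[1, 4, 5], [2, 6], [3, 7]].

So P = [[1, 4, 5], [2, 6], [3, 7]], Q = [[1, 3, 6], [2, 5], [4, 7]].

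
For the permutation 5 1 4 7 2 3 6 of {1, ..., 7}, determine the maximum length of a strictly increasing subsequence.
4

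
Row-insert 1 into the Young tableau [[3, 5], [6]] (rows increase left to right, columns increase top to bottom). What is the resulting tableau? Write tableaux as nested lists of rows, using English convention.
[[1, 5], [3], [6]]

In row 1, 1 replaces 3 (the leftmost entry greater than 1); 3 is bumped to row 2. In row 2, 3 replaces 6 (the leftmost entry greater than 3); 6 is bumped to row 3. 6 starts a new row 3. The new tableau is [[1, 5], [3], [6]].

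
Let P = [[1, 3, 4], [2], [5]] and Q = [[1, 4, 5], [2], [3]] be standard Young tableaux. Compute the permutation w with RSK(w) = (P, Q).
5 2 1 3 4

Reverse the RSK construction: for i from n down to 1, find the cell of Q containing i, remove the entry at that cell from P, and reverse-bump it up through P; the value ejected from row 1 is w(i).

Step i=5: Q has 5 at row 1, column 3; remove that cell from P, ejecting 4. So w(5) = 4. P is now [[1, 3], [2], [5]].
Step i=4: Q has 4 at row 1, column 2; remove that cell from P, ejecting 3. So w(4) = 3. P is now [[1], [2], [5]].
Step i=3: Q has 3 at row 3, column 1; remove 5 from row 3 of P and reverse-bump: 5 enters row 2 and ejects 2; 2 enters row 1 and ejects 1. So w(3) = 1. P is now [[2], [5]].
Step i=2: Q has 2 at row 2, column 1; remove 5 from row 2 of P and reverse-bump: 5 enters row 1 and ejects 2. So w(2) = 2. P is now [[5]].
Step i=1: Q has 1 at row 1, column 1; remove that cell from P, ejecting 5. So w(1) = 5. P is now [].

So w = 5 2 1 3 4.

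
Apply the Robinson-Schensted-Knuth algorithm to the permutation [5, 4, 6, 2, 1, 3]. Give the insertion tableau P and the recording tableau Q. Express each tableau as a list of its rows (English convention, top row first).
Insert each entry of the permutation into P by Schensted row insertion, recording in Q the position of each new cell.

Insert 5: appended to row 1. P = [[5]].
Insert 4: 4 bumps 5 from row 1; 5 starts row 2. P = [[4], [5]].
Insert 6: appended to row 1. P = [[4, 6], [5]].
Insert 2: 2 bumps 4 from row 1; 4 bumps 5 from row 2; 5 starts row 3. P = [[2, 6], [4], [5]].
Insert 1: 1 bumps 2 from row 1; 2 bumps 4 from row 2; 4 bumps 5 from row 3; 5 starts row 4. P = [[1, 6], [2], [4], [5]].
Insert 3: 3 bumps 6 from row 1; 6 appends to row 2. P = [[1, 3], [2, 6], [4], [5]].

So P = [[1, 3], [2, 6], [4], [5]], Q = [[1, 3], [2, 6], [4], [5]].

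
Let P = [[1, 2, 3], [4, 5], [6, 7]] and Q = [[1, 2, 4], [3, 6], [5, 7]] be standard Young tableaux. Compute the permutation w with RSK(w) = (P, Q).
1 6 4 7 2 5 3

Reverse the RSK construction: for i from n down to 1, find the cell of Q containing i, remove the entry at that cell from P, and reverse-bump it up through P; the value ejected from row 1 is w(i).

Step i=7: Q has 7 at row 3, column 2; remove 7 from row 3 of P and reverse-bump: 7 enters row 2 and ejects 5; 5 enters row 1 and ejects 3. So w(7) = 3. P is now [[1, 2, 5], [4, 7], [6]].
Step i=6: Q has 6 at row 2, column 2; remove 7 from row 2 of P and reverse-bump: 7 enters row 1 and ejects 5. So w(6) = 5. P is now [[1, 2, 7], [4], [6]].
Step i=5: Q has 5 at row 3, column 1; remove 6 from row 3 of P and reverse-bump: 6 enters row 2 and ejects 4; 4 enters row 1 and ejects 2. So w(5) = 2. P is now [[1, 4, 7], [6]].
Step i=4: Q has 4 at row 1, column 3; remove that cell from P, ejecting 7. So w(4) = 7. P is now [[1, 4], [6]].
Step i=3: Q has 3 at row 2, column 1; remove 6 from row 2 of P and reverse-bump: 6 enters row 1 and ejects 4. So w(3) = 4. P is now [[1, 6]].
Step i=2: Q has 2 at row 1, column 2; remove that cell from P, ejecting 6. So w(2) = 6. P is now [[1]].
Step i=1: Q has 1 at row 1, column 1; remove that cell from P, ejecting 1. So w(1) = 1. P is now [].

So w = 1 6 4 7 2 5 3.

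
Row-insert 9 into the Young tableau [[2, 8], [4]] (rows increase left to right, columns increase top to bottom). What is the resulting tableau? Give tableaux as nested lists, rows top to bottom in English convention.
[[2, 8, 9], [4]]

9 is larger than every entry of row 1, so it is appended to row 1. The new tableau is [[2, 8, 9], [4]].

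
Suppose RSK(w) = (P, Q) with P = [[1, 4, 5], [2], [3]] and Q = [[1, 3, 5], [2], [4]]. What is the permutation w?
Reverse RSK: for i = n, n-1, ..., 1, locate i in Q, remove the corresponding corner cell from P, and reverse-bump its entry up through P; the value ejected from row 1 is w(i).

So w = 3 2 4 1 5.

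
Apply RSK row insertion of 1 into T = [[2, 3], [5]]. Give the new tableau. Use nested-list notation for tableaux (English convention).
[[1, 3], [2], [5]]

In row 1, 1 replaces 2 (the leftmost entry greater than 1); 2 is bumped to row 2. In row 2, 2 replaces 5 (the leftmost entry greater than 2); 5 is bumped to row 3. 5 starts a new row 3. The new tableau is [[1, 3], [2], [5]].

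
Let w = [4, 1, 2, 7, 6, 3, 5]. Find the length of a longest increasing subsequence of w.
4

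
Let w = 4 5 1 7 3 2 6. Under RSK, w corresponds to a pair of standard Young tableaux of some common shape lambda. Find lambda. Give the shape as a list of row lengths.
Row-insert each entry into an empty tableau.

After inserting 4: P = [[4]].
After inserting 5: P = [[4, 5]].
After inserting 1: P = [[1, 5], [4]].
After inserting 7: P = [[1, 5, 7], [4]].
After inserting 3: P = [[1, 3, 7], [4, 5]].
After inserting 2: P = [[1, 2, 7], [3, 5], [4]].
After inserting 6: P = [[1, 2, 6], [3, 5, 7], [4]].

The final insertion tableau P = [[1, 2, 6], [3, 5, 7], [4]] has shape [3, 3, 1].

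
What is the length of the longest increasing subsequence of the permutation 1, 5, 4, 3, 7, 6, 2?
3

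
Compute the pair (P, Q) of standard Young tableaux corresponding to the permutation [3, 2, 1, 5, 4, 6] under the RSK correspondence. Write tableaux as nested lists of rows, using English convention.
Insert each entry of the permutation into P by Schensted row insertion, recording in Q the position of each new cell.

Insert 3: appended to row 1. P = [[3]].
Insert 2: 2 bumps 3 from row 1; 3 starts row 2. P = [[2], [3]].
Insert 1: 1 bumps 2 from row 1; 2 bumps 3 from row 2; 3 starts row 3. P = [[1], [2], [3]].
Insert 5: appended to row 1. P = [[1, 5], [2], [3]].
Insert 4: 4 bumps 5 from row 1; 5 appends to row 2. P = [[1, 4], [2, 5], [3]].
Insert 6: appended to row 1. P = [[1, 4, 6], [2, 5], [3]].

So P = [[1, 4, 6], [2, 5], [3]], Q = [[1, 4, 6], [2, 5], [3]].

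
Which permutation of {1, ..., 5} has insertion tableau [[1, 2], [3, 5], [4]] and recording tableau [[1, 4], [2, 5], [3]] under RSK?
Reverse the RSK construction: for i from n down to 1, find the cell of Q containing i, remove the entry at that cell from P, and reverse-bump it up through P; the value ejected from row 1 is w(i).

Step i=5: Q has 5 at row 2, column 2; remove 5 from row 2 of P and reverse-bump: 5 enters row 1 and ejects 2. So w(5) = 2. P is now [[1, 5], [3], [4]].
Step i=4: Q has 4 at row 1, column 2; remove that cell from P, ejecting 5. So w(4) = 5. P is now [[1], [3], [4]].
Step i=3: Q has 3 at row 3, column 1; remove 4 from row 3 of P and reverse-bump: 4 enters row 2 and ejects 3; 3 enters row 1 and ejects 1. So w(3) = 1. P is now [[3], [4]].
Step i=2: Q has 2 at row 2, column 1; remove 4 from row 2 of P and reverse-bump: 4 enters row 1 and ejects 3. So w(2) = 3. P is now [[4]].
Step i=1: Q has 1 at row 1, column 1; remove that cell from P, ejecting 4. So w(1) = 4. P is now [].

So w = 4 3 1 5 2.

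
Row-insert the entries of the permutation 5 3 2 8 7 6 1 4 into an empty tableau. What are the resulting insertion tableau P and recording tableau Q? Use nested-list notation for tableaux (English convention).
P = [[1, 4], [2, 6], [3, 7], [5, 8]], Q = [[1, 4], [2, 5], [3, 6], [7, 8]]

Insert each entry of the permutation into P by Schensted row insertion, recording in Q the position of each new cell.

Insert 5: appended to row 1. P = [[5]].
Insert 3: 3 bumps 5 from row 1; 5 starts row 2. P = [[3], [5]].
Insert 2: 2 bumps 3 from row 1; 3 bumps 5 from row 2; 5 starts row 3. P = [[2], [3], [5]].
Insert 8: appended to row 1. P = [[2, 8], [3], [5]].
Insert 7: 7 bumps 8 from row 1; 8 appends to row 2. P = [[2, 7], [3, 8], [5]].
Insert 6: 6 bumps 7 from row 1; 7 bumps 8 from row 2; 8 appends to row 3. P = [[2, 6], [3, 7], [5, 8]].
Insert 1: 1 bumps 2 from row 1; 2 bumps 3 from row 2; 3 bumps 5 from row 3; 5 starts row 4. P = [[1, 6], [2, 7], [3, 8], [5]].
Insert 4: 4 bumps 6 from row 1; 6 bumps 7 from row 2; 7 bumps 8 from row 3; 8 appends to row 4. P = [[1, 4], [2, 6], [3, 7], [5, 8]].

So P = [[1, 4], [2, 6], [3, 7], [5, 8]], Q = [[1, 4], [2, 5], [3, 6], [7, 8]].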